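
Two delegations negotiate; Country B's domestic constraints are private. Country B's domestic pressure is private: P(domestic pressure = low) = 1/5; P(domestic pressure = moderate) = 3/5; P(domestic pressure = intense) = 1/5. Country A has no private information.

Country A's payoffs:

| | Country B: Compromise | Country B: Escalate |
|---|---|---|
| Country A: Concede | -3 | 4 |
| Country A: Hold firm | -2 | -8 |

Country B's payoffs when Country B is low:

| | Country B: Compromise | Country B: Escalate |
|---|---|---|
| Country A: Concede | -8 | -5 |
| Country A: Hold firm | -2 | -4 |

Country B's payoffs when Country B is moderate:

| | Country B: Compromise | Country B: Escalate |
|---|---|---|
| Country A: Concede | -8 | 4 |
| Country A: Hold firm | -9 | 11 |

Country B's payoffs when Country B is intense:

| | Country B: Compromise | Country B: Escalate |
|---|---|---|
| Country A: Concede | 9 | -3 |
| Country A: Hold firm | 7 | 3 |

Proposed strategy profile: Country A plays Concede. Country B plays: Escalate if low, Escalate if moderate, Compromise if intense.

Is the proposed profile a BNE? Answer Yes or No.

Yes

Country A plays Concede: E[Concede] = 1/5·(4) + 3/5·(4) + 1/5·(-3) = 13/5; E[Hold firm] = -34/5. Best-responding. ✓
Country B (domestic pressure low), facing Concede: Compromise gives -8, Escalate gives -5. Proposed Escalate is best. ✓
Country B (domestic pressure moderate), facing Concede: Compromise gives -8, Escalate gives 4. Proposed Escalate is best. ✓
Country B (domestic pressure intense), facing Concede: Compromise gives 9, Escalate gives -3. Proposed Compromise is best. ✓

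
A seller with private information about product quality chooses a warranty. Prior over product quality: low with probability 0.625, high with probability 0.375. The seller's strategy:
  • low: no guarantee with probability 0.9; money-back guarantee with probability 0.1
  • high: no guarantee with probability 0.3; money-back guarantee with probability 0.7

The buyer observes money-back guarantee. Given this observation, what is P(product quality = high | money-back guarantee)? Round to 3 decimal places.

0.808

Apply Bayes' rule using the sender's strategy as the likelihood.
P(money-back guarantee) = 0.625·0.1 + 0.375·0.7 = 0.325
P(high | money-back guarantee) = (0.375·0.7) / 0.325 = 0.2625 / 0.325 = 0.807692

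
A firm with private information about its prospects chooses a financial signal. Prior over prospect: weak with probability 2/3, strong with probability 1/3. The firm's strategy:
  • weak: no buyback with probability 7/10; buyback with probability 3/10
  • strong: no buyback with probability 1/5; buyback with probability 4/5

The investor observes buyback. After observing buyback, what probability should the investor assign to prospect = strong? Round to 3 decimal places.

P(buyback) = (2/3)·(3/10) + (1/3)·(4/5) = 7/15
P(strong | buyback) = ((1/3)·(4/5)) / (7/15) = (4/15) / (7/15) = 4/7

0.571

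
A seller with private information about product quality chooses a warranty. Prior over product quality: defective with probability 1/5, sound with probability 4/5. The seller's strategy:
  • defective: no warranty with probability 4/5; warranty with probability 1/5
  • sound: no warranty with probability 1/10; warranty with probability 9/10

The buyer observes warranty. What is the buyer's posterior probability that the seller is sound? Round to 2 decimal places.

Apply Bayes' rule using the sender's strategy as the likelihood.
P(warranty) = (1/5)·(1/5) + (4/5)·(9/10) = 19/25
P(sound | warranty) = ((4/5)·(9/10)) / (19/25) = (18/25) / (19/25) = 18/19

0.95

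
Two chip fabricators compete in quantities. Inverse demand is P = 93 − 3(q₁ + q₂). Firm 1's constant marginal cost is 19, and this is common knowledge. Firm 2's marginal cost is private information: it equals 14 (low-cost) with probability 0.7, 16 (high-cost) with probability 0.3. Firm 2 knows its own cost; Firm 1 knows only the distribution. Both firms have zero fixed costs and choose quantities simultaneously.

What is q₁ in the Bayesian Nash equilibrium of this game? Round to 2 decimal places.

7.73

Type-c best response for Firm 2: q₂(c) = (93 − c)/6 − q₁/2.
Firm 1 maximizes expected profit; its first-order condition is 93 − 6q₁ − 3E[q₂] − 19 = 0.
Substituting E[q₂] and solving: E[c₂] = 14.6, so q₁ = (93 − 2·19 + 14.6)/9 = 7.73333.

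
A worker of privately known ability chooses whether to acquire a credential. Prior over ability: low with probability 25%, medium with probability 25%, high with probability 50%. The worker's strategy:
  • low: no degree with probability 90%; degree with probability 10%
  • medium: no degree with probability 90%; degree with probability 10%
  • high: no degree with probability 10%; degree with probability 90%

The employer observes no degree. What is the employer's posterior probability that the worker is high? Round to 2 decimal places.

0.10

P(no degree) = 0.25·0.9 + 0.25·0.9 + 0.5·0.1 = 0.5
P(high | no degree) = (0.5·0.1) / 0.5 = 0.05 / 0.5 = 0.1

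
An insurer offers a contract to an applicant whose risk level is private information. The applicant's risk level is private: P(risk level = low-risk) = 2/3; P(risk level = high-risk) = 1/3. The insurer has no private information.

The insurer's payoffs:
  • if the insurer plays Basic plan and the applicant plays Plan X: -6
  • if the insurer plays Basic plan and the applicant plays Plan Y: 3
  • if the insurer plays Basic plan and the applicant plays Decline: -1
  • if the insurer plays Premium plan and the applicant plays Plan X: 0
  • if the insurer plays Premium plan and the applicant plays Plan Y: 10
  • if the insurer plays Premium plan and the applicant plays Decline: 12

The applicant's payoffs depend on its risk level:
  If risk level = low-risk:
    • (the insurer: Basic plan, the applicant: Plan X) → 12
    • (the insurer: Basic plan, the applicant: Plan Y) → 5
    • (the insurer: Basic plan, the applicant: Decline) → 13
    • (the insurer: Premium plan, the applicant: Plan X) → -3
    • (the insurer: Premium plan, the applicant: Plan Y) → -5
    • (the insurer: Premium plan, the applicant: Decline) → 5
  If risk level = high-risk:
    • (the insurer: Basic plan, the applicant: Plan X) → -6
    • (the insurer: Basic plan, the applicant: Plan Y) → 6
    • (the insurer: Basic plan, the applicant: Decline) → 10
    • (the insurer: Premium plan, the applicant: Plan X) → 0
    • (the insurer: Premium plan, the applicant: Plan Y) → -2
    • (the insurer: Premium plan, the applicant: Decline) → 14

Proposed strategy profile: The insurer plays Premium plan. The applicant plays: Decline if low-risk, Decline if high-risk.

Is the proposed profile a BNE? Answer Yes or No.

Yes

A profile is a BNE iff every type of every player is best-responding given beliefs about the other side.
The insurer plays Premium plan: E[Premium plan] = 2/3·(12) + 1/3·(12) = 12; E[Basic plan] = -1. Best-responding. ✓
The applicant (risk level low-risk), facing Premium plan: Plan X gives -3, Plan Y gives -5, Decline gives 5. Proposed Decline is best. ✓
The applicant (risk level high-risk), facing Premium plan: Plan X gives 0, Plan Y gives -2, Decline gives 14. Proposed Decline is best. ✓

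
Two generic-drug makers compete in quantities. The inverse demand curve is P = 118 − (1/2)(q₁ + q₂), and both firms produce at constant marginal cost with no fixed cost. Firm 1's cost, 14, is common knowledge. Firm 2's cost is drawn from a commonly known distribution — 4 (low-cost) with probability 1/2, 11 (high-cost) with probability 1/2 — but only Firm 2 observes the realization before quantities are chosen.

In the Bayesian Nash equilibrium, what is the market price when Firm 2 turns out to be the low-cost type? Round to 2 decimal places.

Firm 2 with cost c maximizes (118 − (1/2)(q₁+q₂) − c)·q₂, giving q₂(c) = (118 − c − (1/2)q₁).
E[c₂] = 1/2·4 + 1/2·11 = 7.5
Firm 1's FOC against E[q₂] yields q₁ = (118 − 2·14 + E[c₂])/(3/2) = (118 − 28 + 7.5)/(3/2) = 65.
q₂(low-cost) = 81.5, so P = 118 − (1/2)·(65 + 81.5) = 44.75.

44.75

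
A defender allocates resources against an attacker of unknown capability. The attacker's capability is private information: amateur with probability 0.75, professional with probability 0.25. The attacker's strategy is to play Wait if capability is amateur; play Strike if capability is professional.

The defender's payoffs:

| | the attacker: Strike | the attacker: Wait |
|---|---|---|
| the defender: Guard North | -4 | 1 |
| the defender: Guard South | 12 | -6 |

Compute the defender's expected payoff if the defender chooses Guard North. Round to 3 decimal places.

-0.250

E[Guard North] = 0.75·1 + 0.25·(-4) = 0.75 + (-1) = -0.25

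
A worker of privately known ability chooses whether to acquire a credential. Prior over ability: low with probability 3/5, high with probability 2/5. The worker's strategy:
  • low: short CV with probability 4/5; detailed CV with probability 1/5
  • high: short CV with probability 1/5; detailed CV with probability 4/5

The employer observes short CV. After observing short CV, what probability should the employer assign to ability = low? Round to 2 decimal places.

Apply Bayes' rule using the sender's strategy as the likelihood.
P(short CV) = (3/5)·(4/5) + (2/5)·(1/5) = 14/25
P(low | short CV) = ((3/5)·(4/5)) / (14/25) = (12/25) / (14/25) = 6/7

0.86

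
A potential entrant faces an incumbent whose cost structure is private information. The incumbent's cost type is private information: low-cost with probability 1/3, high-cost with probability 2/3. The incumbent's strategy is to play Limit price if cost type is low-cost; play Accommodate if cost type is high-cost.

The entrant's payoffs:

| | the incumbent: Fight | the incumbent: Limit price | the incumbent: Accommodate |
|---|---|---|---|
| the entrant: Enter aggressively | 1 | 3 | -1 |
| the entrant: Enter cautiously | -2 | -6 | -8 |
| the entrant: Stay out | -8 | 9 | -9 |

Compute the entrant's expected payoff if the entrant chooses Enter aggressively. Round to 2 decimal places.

E[Enter aggressively] = 1/3·3 + 2/3·(-1) = 1 + (-2/3) = 1/3

0.33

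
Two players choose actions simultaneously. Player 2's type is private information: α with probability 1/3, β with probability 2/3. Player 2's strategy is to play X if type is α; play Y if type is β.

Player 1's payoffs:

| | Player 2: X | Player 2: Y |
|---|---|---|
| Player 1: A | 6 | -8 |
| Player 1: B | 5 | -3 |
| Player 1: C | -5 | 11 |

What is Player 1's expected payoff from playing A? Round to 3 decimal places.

-3.333

E[A] = 1/3·6 + 2/3·(-8) = 2 + (-16/3) = -10/3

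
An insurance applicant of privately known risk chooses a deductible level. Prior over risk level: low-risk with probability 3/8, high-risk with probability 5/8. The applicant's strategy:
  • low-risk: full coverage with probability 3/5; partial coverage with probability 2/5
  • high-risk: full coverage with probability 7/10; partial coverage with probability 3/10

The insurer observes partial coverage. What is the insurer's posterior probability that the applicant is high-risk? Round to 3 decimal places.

P(partial coverage) = (3/8)·(2/5) + (5/8)·(3/10) = 27/80
P(high-risk | partial coverage) = ((5/8)·(3/10)) / (27/80) = (3/16) / (27/80) = 5/9

0.556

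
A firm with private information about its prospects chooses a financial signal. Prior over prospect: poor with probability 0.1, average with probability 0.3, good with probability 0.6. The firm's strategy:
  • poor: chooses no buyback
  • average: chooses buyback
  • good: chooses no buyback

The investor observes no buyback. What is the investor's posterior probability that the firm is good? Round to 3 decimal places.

0.857

Apply Bayes' rule using the sender's strategy as the likelihood.
P(no buyback) = 0.1·1 + 0.3·0 + 0.6·1 = 0.7
P(good | no buyback) = (0.6·1) / 0.7 = 0.6 / 0.7 = 0.857143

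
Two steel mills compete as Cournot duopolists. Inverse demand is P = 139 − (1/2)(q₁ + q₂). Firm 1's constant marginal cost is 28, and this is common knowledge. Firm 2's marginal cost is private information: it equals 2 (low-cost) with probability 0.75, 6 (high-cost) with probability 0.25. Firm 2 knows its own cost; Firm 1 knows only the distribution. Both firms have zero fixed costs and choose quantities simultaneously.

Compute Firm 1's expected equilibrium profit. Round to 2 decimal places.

1643.56

Type-c best response for Firm 2: q₂(c) = (139 − c) − q₁/2.
Firm 1 maximizes expected profit; its first-order condition is 139 − q₁ − (1/2)E[q₂] − 28 = 0.
Substituting E[q₂] and solving: E[c₂] = 3, so q₁ = (139 − 2·28 + 3)/(3/2) = 57.3333.
E[P] = 139 − (1/2)·(q₁ + E[q₂]) = 56.6667; Firm 1's expected profit = (E[P] − 28)·q₁ = (56.6667 − 28)·57.3333 = 1643.56.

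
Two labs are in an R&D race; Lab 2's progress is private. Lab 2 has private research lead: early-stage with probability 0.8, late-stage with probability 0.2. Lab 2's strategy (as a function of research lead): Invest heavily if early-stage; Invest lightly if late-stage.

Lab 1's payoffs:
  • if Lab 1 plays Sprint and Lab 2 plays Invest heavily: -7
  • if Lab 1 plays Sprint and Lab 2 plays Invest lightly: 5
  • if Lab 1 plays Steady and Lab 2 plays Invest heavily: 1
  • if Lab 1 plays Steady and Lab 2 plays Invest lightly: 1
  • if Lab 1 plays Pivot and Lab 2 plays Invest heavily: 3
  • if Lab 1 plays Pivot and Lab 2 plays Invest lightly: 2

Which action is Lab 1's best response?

E[Sprint] = 0.8·(-7) + 0.2·(5) = -4.6
E[Steady] = 0.8·(1) + 0.2·(1) = 1
E[Pivot] = 0.8·(3) + 0.2·(2) = 2.8
Best response: Pivot (2.8 is the largest).

Pivot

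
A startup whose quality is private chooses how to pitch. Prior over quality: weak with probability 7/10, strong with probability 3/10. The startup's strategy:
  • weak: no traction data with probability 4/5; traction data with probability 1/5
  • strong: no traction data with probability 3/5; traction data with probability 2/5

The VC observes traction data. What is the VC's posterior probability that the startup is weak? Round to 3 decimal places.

P(traction data) = (7/10)·(1/5) + (3/10)·(2/5) = 13/50
P(weak | traction data) = ((7/10)·(1/5)) / (13/50) = (7/50) / (13/50) = 7/13

0.538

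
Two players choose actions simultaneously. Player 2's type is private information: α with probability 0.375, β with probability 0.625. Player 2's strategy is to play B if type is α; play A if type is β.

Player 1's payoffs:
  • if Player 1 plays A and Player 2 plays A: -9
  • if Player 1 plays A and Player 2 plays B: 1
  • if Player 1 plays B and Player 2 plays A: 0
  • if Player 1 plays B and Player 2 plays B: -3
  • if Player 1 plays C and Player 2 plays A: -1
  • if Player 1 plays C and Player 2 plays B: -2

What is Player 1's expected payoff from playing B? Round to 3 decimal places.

Take the expectation over Player 2's type, weighting each type's action by its prior probability.
E[B] = 0.375·(-3) + 0.625·0 = (-1.125) + 0 = -1.125

-1.125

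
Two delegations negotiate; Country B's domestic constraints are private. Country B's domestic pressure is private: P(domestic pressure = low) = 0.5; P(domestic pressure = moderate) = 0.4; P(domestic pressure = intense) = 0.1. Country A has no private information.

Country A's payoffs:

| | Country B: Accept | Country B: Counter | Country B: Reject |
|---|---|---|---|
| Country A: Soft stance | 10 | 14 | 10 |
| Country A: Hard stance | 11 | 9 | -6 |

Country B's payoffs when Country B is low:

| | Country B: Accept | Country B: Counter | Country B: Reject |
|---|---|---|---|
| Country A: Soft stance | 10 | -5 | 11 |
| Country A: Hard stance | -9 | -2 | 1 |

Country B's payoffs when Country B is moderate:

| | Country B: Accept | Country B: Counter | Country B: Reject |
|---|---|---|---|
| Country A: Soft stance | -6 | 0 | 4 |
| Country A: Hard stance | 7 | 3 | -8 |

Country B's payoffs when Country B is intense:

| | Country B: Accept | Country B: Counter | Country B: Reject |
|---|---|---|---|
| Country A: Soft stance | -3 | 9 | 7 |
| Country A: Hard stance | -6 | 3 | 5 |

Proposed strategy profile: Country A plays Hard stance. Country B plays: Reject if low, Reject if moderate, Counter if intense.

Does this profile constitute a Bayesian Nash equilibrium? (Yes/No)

Country A plays Hard stance: E[Hard stance] = 0.5·(-6) + 0.4·(-6) + 0.1·(9) = -4.5; E[Soft stance] = 10.4. Not best-responding. ✗
Country B (domestic pressure low), facing Hard stance: Accept gives -9, Counter gives -2, Reject gives 1. Proposed Reject is best. ✓
Country B (domestic pressure moderate), facing Hard stance: Accept gives 7, Counter gives 3, Reject gives -8. Proposed Reject is not best — profitable deviation exists. ✗
Country B (domestic pressure intense), facing Hard stance: Accept gives -6, Counter gives 3, Reject gives 5. Proposed Counter is not best — profitable deviation exists. ✗

No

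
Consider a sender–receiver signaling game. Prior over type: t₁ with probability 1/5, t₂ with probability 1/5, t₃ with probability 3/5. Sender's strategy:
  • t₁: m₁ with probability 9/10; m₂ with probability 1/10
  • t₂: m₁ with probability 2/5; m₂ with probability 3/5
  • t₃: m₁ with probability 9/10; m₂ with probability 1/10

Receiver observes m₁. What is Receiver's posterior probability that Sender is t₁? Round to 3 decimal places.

P(m₁) = (1/5)·(9/10) + (1/5)·(2/5) + (3/5)·(9/10) = 4/5
P(t₁ | m₁) = ((1/5)·(9/10)) / (4/5) = (9/50) / (4/5) = 9/40

0.225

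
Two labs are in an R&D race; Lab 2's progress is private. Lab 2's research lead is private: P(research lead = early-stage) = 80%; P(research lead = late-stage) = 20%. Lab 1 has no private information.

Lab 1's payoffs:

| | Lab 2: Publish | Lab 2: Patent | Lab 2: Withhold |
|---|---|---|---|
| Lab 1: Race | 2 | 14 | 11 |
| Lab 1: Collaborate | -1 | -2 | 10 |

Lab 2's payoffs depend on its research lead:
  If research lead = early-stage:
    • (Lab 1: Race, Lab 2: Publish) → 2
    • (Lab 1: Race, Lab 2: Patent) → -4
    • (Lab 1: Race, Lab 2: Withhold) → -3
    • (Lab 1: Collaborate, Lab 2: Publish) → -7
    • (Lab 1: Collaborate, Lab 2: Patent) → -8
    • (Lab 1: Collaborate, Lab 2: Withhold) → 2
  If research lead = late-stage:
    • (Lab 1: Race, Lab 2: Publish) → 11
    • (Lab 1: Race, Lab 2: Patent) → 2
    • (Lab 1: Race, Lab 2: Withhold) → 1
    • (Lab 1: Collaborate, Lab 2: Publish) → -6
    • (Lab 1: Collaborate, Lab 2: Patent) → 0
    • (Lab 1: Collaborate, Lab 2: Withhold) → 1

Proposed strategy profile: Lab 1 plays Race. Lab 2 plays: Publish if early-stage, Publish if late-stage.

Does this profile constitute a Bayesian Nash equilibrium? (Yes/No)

Yes

Lab 1 plays Race: E[Race] = 0.8·(2) + 0.2·(2) = 2; E[Collaborate] = -1. Best-responding. ✓
Lab 2 (research lead early-stage), facing Race: Publish gives 2, Patent gives -4, Withhold gives -3. Proposed Publish is best. ✓
Lab 2 (research lead late-stage), facing Race: Publish gives 11, Patent gives 2, Withhold gives 1. Proposed Publish is best. ✓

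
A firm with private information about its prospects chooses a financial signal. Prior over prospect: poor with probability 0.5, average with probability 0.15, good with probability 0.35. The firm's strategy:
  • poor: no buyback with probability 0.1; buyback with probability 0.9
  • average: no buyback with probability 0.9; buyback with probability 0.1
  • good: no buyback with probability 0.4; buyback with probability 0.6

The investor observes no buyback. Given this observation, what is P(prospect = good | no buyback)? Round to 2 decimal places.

0.43

Apply Bayes' rule using the sender's strategy as the likelihood.
P(no buyback) = 0.5·0.1 + 0.15·0.9 + 0.35·0.4 = 0.325
P(good | no buyback) = (0.35·0.4) / 0.325 = 0.14 / 0.325 = 0.430769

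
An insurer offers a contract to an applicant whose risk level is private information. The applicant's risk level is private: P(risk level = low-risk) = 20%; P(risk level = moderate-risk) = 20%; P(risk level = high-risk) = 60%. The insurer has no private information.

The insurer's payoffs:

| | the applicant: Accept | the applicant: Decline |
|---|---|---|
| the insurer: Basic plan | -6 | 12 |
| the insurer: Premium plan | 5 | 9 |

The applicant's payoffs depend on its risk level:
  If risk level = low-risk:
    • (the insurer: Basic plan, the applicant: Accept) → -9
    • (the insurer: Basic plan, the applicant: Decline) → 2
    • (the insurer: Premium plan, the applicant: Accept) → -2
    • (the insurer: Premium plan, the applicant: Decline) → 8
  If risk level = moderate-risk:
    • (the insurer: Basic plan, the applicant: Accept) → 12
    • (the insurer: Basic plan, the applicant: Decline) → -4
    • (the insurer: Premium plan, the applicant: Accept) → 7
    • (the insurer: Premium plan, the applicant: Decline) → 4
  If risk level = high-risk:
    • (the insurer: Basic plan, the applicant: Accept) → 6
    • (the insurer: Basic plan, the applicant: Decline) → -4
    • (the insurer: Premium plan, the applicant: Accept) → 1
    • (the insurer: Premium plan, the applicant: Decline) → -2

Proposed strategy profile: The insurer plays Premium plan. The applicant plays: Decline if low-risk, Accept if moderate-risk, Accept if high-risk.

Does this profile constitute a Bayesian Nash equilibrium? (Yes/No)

A profile is a BNE iff every type of every player is best-responding given beliefs about the other side.
The insurer plays Premium plan: E[Premium plan] = 0.2·(9) + 0.2·(5) + 0.6·(5) = 5.8; E[Basic plan] = -2.4. Best-responding. ✓
The applicant (risk level low-risk), facing Premium plan: Accept gives -2, Decline gives 8. Proposed Decline is best. ✓
The applicant (risk level moderate-risk), facing Premium plan: Accept gives 7, Decline gives 4. Proposed Accept is best. ✓
The applicant (risk level high-risk), facing Premium plan: Accept gives 1, Decline gives -2. Proposed Accept is best. ✓

Yes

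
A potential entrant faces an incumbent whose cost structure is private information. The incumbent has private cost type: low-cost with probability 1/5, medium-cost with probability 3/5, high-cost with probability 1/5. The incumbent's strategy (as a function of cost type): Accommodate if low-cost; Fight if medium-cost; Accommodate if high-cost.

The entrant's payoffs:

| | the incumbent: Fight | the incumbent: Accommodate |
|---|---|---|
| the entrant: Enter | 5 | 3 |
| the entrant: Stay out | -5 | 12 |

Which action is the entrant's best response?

Enter

E[Enter] = 1/5·(3) + 3/5·(5) + 1/5·(3) = 21/5
E[Stay out] = 1/5·(12) + 3/5·(-5) + 1/5·(12) = 9/5
Best response: Enter (21/5 is the largest).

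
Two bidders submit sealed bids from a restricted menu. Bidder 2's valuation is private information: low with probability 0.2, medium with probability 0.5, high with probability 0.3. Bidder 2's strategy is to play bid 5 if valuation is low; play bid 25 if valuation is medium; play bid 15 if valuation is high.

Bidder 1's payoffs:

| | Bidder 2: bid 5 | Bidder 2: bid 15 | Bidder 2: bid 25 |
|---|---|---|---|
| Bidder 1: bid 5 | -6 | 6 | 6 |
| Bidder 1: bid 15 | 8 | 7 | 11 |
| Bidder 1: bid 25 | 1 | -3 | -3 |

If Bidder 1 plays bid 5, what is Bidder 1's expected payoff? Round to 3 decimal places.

3.600

E[bid 5] = 0.2·(-6) + 0.5·6 + 0.3·6 = (-1.2) + 3 + 1.8 = 3.6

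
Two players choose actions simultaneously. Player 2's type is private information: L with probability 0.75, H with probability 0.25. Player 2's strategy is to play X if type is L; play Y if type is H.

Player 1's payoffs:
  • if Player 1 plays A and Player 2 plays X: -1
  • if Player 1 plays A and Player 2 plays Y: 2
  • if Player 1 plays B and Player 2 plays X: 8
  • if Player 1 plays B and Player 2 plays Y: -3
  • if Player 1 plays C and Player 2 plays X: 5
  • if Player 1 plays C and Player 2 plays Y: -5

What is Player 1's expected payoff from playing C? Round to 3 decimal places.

2.500

Take the expectation over Player 2's type, weighting each type's action by its prior probability.
E[C] = 0.75·5 + 0.25·(-5) = 3.75 + (-1.25) = 2.5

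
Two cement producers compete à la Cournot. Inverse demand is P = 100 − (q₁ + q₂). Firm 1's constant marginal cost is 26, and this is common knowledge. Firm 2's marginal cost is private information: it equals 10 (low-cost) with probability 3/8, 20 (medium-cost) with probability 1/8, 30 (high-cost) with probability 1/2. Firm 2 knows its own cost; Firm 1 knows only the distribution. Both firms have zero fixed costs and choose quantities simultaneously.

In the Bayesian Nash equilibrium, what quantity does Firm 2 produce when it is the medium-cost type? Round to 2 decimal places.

Type-c best response for Firm 2: q₂(c) = (100 − c)/2 − q₁/2.
Firm 1 maximizes expected profit; its first-order condition is 100 − 2q₁ − E[q₂] − 26 = 0.
Substituting E[q₂] and solving: E[c₂] = 21.25, so q₁ = (100 − 2·26 + 21.25)/3 = 23.0833.
q₂(medium-cost) = (100 − 20 − 23.0833)/2 = 28.4583.

28.46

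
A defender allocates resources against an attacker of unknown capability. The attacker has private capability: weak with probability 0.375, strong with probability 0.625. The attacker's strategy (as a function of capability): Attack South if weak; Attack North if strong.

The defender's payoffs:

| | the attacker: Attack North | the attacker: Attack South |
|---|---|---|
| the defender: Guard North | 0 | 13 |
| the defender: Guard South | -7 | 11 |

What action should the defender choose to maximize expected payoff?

Guard North

Compute the defender's expected payoff for each action, taking the expectation over the attacker's type.
E[Guard North] = 0.375·(13) + 0.625·(0) = 4.875
E[Guard South] = 0.375·(11) + 0.625·(-7) = -0.25
Best response: Guard North (4.875 is the largest).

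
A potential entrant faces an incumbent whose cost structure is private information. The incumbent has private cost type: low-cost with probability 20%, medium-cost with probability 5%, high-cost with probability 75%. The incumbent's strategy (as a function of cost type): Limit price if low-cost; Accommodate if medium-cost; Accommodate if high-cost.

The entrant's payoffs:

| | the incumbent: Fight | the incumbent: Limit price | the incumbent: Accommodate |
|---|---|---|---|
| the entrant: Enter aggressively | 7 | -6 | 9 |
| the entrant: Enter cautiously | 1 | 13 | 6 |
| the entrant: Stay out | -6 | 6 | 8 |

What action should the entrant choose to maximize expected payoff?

Stay out

E[Enter aggressively] = 0.2·(-6) + 0.05·(9) + 0.75·(9) = 6
E[Enter cautiously] = 0.2·(13) + 0.05·(6) + 0.75·(6) = 7.4
E[Stay out] = 0.2·(6) + 0.05·(8) + 0.75·(8) = 7.6
Best response: Stay out (7.6 is the largest).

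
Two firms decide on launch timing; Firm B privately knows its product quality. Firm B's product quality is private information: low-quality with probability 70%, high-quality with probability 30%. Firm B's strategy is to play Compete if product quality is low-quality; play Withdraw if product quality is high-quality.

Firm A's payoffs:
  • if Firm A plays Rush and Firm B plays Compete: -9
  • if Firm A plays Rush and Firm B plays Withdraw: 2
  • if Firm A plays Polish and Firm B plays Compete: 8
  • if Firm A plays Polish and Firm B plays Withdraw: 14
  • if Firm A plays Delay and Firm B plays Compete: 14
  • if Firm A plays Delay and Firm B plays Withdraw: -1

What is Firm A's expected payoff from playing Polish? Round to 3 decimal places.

E[Polish] = 0.7·8 + 0.3·14 = 5.6 + 4.2 = 9.8

9.800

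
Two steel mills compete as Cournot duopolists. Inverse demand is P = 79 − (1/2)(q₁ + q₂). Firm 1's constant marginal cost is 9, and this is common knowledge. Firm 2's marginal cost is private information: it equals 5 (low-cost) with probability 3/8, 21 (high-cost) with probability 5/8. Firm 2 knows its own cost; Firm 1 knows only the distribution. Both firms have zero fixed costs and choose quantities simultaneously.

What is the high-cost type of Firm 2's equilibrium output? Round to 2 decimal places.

Type-c best response for Firm 2: q₂(c) = (79 − c) − q₁/2.
Firm 1 maximizes expected profit; its first-order condition is 79 − q₁ − (1/2)E[q₂] − 9 = 0.
Substituting E[q₂] and solving: E[c₂] = 15, so q₁ = (79 − 2·9 + 15)/(3/2) = 50.6667.
q₂(high-cost) = (79 − 21 − (1/2)·50.6667) = 32.6667.

32.67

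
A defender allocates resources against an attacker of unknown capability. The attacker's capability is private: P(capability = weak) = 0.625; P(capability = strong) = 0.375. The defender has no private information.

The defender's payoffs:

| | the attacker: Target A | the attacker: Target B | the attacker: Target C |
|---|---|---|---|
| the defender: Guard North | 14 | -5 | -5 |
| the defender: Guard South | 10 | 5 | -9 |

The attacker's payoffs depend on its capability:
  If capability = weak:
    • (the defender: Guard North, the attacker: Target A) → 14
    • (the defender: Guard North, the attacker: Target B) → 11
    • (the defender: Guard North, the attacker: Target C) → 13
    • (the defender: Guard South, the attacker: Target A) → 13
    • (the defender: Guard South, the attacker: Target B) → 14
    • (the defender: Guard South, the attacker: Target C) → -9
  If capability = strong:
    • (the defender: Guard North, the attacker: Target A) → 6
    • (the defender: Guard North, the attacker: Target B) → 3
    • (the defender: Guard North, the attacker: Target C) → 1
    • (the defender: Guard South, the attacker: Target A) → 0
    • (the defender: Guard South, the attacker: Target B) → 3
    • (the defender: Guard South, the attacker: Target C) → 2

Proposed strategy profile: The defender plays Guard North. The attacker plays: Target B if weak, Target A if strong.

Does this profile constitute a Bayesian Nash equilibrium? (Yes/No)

A profile is a BNE iff every type of every player is best-responding given beliefs about the other side.
The defender plays Guard North: E[Guard North] = 0.625·(-5) + 0.375·(14) = 2.125; E[Guard South] = 6.875. Not best-responding. ✗
The attacker (capability weak), facing Guard North: Target A gives 14, Target B gives 11, Target C gives 13. Proposed Target B is not best — profitable deviation exists. ✗
The attacker (capability strong), facing Guard North: Target A gives 6, Target B gives 3, Target C gives 1. Proposed Target A is best. ✓

No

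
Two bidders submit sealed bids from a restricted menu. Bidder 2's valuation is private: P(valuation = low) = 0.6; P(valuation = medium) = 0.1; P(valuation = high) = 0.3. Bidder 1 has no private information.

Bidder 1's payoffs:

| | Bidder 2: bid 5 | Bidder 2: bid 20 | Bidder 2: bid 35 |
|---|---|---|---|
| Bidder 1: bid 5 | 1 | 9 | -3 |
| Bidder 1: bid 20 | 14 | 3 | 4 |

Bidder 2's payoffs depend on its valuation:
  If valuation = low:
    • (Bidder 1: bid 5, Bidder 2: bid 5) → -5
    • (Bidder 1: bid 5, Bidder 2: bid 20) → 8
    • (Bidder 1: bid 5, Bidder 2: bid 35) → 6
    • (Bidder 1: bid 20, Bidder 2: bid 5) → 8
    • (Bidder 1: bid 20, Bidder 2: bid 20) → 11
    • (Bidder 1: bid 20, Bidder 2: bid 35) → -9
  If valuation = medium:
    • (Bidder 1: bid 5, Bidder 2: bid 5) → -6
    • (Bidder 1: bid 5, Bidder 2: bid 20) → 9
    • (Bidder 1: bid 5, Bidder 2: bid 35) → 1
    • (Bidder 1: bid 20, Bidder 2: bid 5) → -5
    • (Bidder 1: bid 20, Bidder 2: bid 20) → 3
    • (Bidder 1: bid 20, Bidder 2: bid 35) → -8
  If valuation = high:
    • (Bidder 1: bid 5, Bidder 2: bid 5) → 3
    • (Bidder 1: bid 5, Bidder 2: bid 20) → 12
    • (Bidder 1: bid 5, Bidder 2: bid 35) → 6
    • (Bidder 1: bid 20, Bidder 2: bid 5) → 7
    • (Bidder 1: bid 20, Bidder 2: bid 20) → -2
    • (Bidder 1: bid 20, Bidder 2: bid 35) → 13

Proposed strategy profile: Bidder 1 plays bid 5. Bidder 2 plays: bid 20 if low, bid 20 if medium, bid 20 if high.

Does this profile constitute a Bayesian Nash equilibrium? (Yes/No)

Bidder 1 plays bid 5: E[bid 5] = 0.6·(9) + 0.1·(9) + 0.3·(9) = 9; E[bid 20] = 3. Best-responding. ✓
Bidder 2 (valuation low), facing bid 5: bid 5 gives -5, bid 20 gives 8, bid 35 gives 6. Proposed bid 20 is best. ✓
Bidder 2 (valuation medium), facing bid 5: bid 5 gives -6, bid 20 gives 9, bid 35 gives 1. Proposed bid 20 is best. ✓
Bidder 2 (valuation high), facing bid 5: bid 5 gives 3, bid 20 gives 12, bid 35 gives 6. Proposed bid 20 is best. ✓

Yes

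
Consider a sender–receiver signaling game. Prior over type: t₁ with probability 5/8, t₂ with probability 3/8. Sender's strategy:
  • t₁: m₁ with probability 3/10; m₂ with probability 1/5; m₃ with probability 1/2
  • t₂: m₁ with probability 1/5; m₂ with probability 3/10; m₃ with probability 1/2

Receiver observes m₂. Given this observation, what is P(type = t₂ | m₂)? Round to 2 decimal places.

0.47

Apply Bayes' rule using the sender's strategy as the likelihood.
P(m₂) = (5/8)·(1/5) + (3/8)·(3/10) = 19/80
P(t₂ | m₂) = ((3/8)·(3/10)) / (19/80) = (9/80) / (19/80) = 9/19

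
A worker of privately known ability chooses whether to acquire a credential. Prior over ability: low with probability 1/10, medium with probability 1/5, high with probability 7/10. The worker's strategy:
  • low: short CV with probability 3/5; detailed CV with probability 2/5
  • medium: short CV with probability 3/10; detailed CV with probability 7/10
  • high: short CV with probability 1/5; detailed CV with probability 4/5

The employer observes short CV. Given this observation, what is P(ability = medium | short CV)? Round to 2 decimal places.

Apply Bayes' rule using the sender's strategy as the likelihood.
P(short CV) = (1/10)·(3/5) + (1/5)·(3/10) + (7/10)·(1/5) = 13/50
P(medium | short CV) = ((1/5)·(3/10)) / (13/50) = (3/50) / (13/50) = 3/13

0.23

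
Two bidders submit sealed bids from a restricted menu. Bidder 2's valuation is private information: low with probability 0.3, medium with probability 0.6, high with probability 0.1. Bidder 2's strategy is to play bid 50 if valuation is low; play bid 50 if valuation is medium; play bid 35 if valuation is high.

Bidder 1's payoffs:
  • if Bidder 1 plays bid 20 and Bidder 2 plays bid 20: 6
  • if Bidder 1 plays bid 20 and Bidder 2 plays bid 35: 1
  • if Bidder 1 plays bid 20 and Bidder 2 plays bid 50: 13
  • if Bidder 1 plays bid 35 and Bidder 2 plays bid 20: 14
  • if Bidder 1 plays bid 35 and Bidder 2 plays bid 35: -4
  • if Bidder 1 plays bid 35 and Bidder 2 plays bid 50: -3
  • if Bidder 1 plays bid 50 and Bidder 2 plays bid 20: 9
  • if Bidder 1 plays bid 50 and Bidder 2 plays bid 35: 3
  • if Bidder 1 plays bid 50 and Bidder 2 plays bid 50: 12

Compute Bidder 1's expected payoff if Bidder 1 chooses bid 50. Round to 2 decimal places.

11.10

Take the expectation over Bidder 2's valuation, weighting each type's action by its prior probability.
E[bid 50] = 0.3·12 + 0.6·12 + 0.1·3 = 3.6 + 7.2 + 0.3 = 11.1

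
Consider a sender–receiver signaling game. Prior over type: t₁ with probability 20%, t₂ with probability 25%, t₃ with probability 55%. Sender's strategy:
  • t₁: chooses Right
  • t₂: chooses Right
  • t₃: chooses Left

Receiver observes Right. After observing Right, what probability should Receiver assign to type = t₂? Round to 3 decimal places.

P(Right) = 0.2·1 + 0.25·1 + 0.55·0 = 0.45
P(t₂ | Right) = (0.25·1) / 0.45 = 0.25 / 0.45 = 0.555556

0.556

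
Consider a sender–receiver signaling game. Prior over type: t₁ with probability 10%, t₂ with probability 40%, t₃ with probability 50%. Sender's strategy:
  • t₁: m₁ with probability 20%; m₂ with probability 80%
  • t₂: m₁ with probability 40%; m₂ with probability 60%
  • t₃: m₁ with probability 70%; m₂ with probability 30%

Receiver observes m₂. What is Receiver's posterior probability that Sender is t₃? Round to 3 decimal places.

Apply Bayes' rule using the sender's strategy as the likelihood.
P(m₂) = 0.1·0.8 + 0.4·0.6 + 0.5·0.3 = 0.47
P(t₃ | m₂) = (0.5·0.3) / 0.47 = 0.15 / 0.47 = 0.319149

0.319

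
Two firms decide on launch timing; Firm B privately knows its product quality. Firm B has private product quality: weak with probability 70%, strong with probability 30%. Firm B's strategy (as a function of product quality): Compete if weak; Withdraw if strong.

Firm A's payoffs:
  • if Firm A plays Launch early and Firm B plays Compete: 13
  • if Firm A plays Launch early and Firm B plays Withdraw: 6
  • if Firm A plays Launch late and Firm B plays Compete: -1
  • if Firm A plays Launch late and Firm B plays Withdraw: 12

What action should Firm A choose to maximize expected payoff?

Launch early

Compute Firm A's expected payoff for each action, taking the expectation over Firm B's type.
E[Launch early] = 0.7·(13) + 0.3·(6) = 10.9
E[Launch late] = 0.7·(-1) + 0.3·(12) = 2.9
Best response: Launch early (10.9 is the largest).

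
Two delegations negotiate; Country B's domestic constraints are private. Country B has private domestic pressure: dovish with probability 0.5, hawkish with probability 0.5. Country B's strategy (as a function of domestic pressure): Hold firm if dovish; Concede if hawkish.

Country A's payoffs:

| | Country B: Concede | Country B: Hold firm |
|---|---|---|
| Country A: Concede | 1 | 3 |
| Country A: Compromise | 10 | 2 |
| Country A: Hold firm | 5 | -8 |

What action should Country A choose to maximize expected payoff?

Compromise

E[Concede] = 0.5·(3) + 0.5·(1) = 2
E[Compromise] = 0.5·(2) + 0.5·(10) = 6
E[Hold firm] = 0.5·(-8) + 0.5·(5) = -1.5
Best response: Compromise (6 is the largest).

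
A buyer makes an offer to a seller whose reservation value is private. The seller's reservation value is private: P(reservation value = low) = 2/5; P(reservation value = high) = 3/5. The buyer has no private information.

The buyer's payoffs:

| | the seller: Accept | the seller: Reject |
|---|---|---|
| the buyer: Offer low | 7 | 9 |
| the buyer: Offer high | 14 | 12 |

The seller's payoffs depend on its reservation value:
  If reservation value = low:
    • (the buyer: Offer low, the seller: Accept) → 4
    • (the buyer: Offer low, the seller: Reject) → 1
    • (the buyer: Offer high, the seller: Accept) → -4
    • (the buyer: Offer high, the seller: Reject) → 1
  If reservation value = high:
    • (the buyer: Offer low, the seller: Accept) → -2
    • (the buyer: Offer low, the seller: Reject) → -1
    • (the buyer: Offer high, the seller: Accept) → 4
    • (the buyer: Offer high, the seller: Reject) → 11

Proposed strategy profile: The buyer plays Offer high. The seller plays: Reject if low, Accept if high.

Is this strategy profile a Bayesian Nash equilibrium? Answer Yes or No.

No

A profile is a BNE iff every type of every player is best-responding given beliefs about the other side.
The buyer plays Offer high: E[Offer high] = 2/5·(12) + 3/5·(14) = 66/5; E[Offer low] = 39/5. Best-responding. ✓
The seller (reservation value low), facing Offer high: Accept gives -4, Reject gives 1. Proposed Reject is best. ✓
The seller (reservation value high), facing Offer high: Accept gives 4, Reject gives 11. Proposed Accept is not best — profitable deviation exists. ✗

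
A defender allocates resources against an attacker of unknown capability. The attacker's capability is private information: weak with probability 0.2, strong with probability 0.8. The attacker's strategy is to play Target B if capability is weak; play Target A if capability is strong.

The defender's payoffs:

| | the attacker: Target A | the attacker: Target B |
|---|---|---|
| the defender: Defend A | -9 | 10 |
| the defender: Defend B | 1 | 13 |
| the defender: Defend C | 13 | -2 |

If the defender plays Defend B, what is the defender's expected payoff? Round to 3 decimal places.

E[Defend B] = 0.2·13 + 0.8·1 = 2.6 + 0.8 = 3.4

3.400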